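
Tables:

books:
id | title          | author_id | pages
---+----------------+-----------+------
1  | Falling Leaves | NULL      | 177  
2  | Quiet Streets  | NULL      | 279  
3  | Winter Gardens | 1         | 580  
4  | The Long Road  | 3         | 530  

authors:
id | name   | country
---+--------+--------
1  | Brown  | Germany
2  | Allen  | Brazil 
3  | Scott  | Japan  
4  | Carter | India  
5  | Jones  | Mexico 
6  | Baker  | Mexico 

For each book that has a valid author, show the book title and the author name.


INNER JOIN keeps only books rows whose author_id matches an id in authors. Walk through each book:
  - book 1 (Falling Leaves): author_id=NULL, no match -> dropped
  - book 2 (Quiet Streets): author_id=NULL, no match -> dropped
  - book 3 (Winter Gardens): author_id=1 -> matches Brown
  - book 4 (The Long Road): author_id=3 -> matches Scott
So 2 of 4 rows are dropped.

SQL:
SELECT a.title, b.name AS author
FROM books a
INNER JOIN authors b ON a.author_id = b.id

Result:
title          | author
---------------+-------
Winter Gardens | Brown 
The Long Road  | Scott 


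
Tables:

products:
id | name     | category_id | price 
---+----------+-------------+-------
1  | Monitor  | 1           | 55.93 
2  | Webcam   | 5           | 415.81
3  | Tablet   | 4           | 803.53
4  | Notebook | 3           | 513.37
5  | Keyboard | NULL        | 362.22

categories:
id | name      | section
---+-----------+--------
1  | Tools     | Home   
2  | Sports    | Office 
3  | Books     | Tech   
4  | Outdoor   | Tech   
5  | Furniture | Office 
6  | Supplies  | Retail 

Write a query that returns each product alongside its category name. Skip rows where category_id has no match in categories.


INNER JOIN keeps only products rows whose category_id matches an id in categories. Walk through each product:
  - product 1 (Monitor): category_id=1 -> matches Tools
  - product 2 (Webcam): category_id=5 -> matches Furniture
  - product 3 (Tablet): category_id=4 -> matches Outdoor
  - product 4 (Notebook): category_id=3 -> matches Books
  - product 5 (Keyboard): category_id=NULL, no match -> dropped
So 1 of 5 rows is dropped.

SQL:
SELECT a.name, b.name AS category
FROM products a
INNER JOIN categories b ON a.category_id = b.id

Result:
name     | category 
---------+----------
Monitor  | Tools    
Webcam   | Furniture
Tablet   | Outdoor  
Notebook | Books    


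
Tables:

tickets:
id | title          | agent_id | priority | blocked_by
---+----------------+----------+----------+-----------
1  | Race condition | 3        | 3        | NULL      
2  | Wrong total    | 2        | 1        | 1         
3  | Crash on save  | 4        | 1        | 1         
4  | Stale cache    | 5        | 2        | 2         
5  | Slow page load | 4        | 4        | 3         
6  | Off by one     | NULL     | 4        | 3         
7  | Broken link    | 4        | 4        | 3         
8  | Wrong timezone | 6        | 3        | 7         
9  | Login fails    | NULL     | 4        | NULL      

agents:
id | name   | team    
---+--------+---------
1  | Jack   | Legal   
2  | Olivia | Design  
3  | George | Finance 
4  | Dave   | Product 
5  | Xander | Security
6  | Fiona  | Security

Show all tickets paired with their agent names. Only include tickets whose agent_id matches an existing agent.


INNER JOIN keeps only tickets rows whose agent_id matches an id in agents. Walk through each ticket:
  - ticket 1 (Race condition): agent_id=3 -> matches George
  - ticket 2 (Wrong total): agent_id=2 -> matches Olivia
  - ticket 3 (Crash on save): agent_id=4 -> matches Dave
  - ticket 4 (Stale cache): agent_id=5 -> matches Xander
  - ticket 5 (Slow page load): agent_id=4 -> matches Dave
  - ticket 6 (Off by one): agent_id=NULL, no match -> dropped
  - ticket 7 (Broken link): agent_id=4 -> matches Dave
  - ticket 8 (Wrong timezone): agent_id=6 -> matches Fiona
  - ticket 9 (Login fails): agent_id=NULL, no match -> dropped
So 2 of 9 rows are dropped.

SQL:
SELECT a.title, b.name AS agent
FROM tickets a
INNER JOIN agents b ON a.agent_id = b.id

Result:
title          | agent 
---------------+-------
Race condition | George
Wrong total    | Olivia
Crash on save  | Dave  
Stale cache    | Xander
Slow page load | Dave  
Broken link    | Dave  
Wrong timezone | Fiona 


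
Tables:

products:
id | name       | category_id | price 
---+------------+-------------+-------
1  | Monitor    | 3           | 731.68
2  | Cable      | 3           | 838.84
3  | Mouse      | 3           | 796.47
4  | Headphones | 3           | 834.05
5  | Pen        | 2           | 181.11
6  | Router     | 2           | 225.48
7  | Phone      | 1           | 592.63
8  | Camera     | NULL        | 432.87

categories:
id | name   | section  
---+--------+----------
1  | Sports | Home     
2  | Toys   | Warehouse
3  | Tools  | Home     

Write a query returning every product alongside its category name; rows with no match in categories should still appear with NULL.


LEFT JOIN keeps every row from products (the left table); where category_id has no match in categories, the category columns become NULL. Walk through each product:
  - product 1 (Monitor): category_id=3 -> matches Tools
  - product 2 (Cable): category_id=3 -> matches Tools
  - product 3 (Mouse): category_id=3 -> matches Tools
  - product 4 (Headphones): category_id=3 -> matches Tools
  - product 5 (Pen): category_id=2 -> matches Toys
  - product 6 (Router): category_id=2 -> matches Toys
  - product 7 (Phone): category_id=1 -> matches Sports
  - product 8 (Camera): category_id=NULL, no match -> kept with NULL
All 8 rows appear; 1 has NULL category.

SQL:
SELECT a.name, b.name AS category
FROM products a
LEFT JOIN categories b ON a.category_id = b.id

Result:
name       | category
-----------+---------
Monitor    | Tools   
Cable      | Tools   
Mouse      | Tools   
Headphones | Tools   
Pen        | Toys    
Router     | Toys    
Phone      | Sports  
Camera     | NULL    


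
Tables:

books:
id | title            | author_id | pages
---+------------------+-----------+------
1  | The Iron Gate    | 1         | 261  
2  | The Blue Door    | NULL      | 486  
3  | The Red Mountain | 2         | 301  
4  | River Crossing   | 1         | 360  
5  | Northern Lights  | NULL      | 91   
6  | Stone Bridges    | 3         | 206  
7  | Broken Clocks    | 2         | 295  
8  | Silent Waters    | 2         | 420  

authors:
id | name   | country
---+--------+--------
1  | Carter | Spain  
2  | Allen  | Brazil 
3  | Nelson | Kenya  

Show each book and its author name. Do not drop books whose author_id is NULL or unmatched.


LEFT JOIN keeps every row from books (the left table); where author_id has no match in authors, the author columns become NULL. Walk through each book:
  - book 1 (The Iron Gate): author_id=1 -> matches Carter
  - book 2 (The Blue Door): author_id=NULL, no match -> kept with NULL
  - book 3 (The Red Mountain): author_id=2 -> matches Allen
  - book 4 (River Crossing): author_id=1 -> matches Carter
  - book 5 (Northern Lights): author_id=NULL, no match -> kept with NULL
  - book 6 (Stone Bridges): author_id=3 -> matches Nelson
  - book 7 (Broken Clocks): author_id=2 -> matches Allen
  - book 8 (Silent Waters): author_id=2 -> matches Allen
All 8 rows appear; 2 have NULL author.

SQL:
SELECT a.title, b.name AS author
FROM books a
LEFT JOIN authors b ON a.author_id = b.id

Result:
title            | author
-----------------+-------
The Iron Gate    | Carter
The Blue Door    | NULL  
The Red Mountain | Allen 
River Crossing   | Carter
Northern Lights  | NULL  
Stone Bridges    | Nelson
Broken Clocks    | Allen 
Silent Waters    | Allen 


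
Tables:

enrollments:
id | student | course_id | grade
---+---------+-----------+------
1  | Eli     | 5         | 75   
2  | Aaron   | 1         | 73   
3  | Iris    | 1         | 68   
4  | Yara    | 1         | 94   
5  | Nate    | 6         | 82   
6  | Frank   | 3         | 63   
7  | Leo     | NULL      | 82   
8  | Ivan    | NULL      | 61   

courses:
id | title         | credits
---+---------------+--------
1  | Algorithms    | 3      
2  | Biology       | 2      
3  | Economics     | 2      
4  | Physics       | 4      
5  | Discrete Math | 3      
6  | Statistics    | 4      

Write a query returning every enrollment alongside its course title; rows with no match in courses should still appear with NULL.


LEFT JOIN keeps every row from enrollments (the left table); where course_id has no match in courses, the course columns become NULL. Walk through each enrollment:
  - enrollment 1 (Eli): course_id=5 -> matches Discrete Math
  - enrollment 2 (Aaron): course_id=1 -> matches Algorithms
  - enrollment 3 (Iris): course_id=1 -> matches Algorithms
  - enrollment 4 (Yara): course_id=1 -> matches Algorithms
  - enrollment 5 (Nate): course_id=6 -> matches Statistics
  - enrollment 6 (Frank): course_id=3 -> matches Economics
  - enrollment 7 (Leo): course_id=NULL, no match -> kept with NULL
  - enrollment 8 (Ivan): course_id=NULL, no match -> kept with NULL
All 8 rows appear; 2 have NULL course.

SQL:
SELECT a.student, b.title AS course
FROM enrollments a
LEFT JOIN courses b ON a.course_id = b.id

Result:
student | course       
--------+--------------
Eli     | Discrete Math
Aaron   | Algorithms   
Iris    | Algorithms   
Yara    | Algorithms   
Nate    | Statistics   
Frank   | Economics    
Leo     | NULL         
Ivan    | NULL         


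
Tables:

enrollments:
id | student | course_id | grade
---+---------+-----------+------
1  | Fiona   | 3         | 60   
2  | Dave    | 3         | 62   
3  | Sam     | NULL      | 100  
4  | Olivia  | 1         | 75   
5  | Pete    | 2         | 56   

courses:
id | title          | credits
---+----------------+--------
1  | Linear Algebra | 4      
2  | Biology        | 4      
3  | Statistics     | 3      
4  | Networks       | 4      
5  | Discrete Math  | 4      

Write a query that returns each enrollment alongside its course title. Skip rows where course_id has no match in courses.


INNER JOIN keeps only enrollments rows whose course_id matches an id in courses. Walk through each enrollment:
  - enrollment 1 (Fiona): course_id=3 -> matches Statistics
  - enrollment 2 (Dave): course_id=3 -> matches Statistics
  - enrollment 3 (Sam): course_id=NULL, no match -> dropped
  - enrollment 4 (Olivia): course_id=1 -> matches Linear Algebra
  - enrollment 5 (Pete): course_id=2 -> matches Biology
So 1 of 5 rows is dropped.

SQL:
SELECT a.student, b.title AS course
FROM enrollments a
INNER JOIN courses b ON a.course_id = b.id

Result:
student | course        
--------+---------------
Fiona   | Statistics    
Dave    | Statistics    
Olivia  | Linear Algebra
Pete    | Biology       


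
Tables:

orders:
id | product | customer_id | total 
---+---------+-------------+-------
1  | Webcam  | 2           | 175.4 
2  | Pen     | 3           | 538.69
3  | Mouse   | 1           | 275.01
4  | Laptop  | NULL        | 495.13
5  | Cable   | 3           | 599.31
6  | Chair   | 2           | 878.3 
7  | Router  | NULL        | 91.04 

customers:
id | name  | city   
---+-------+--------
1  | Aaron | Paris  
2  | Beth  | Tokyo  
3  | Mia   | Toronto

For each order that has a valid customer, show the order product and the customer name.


INNER JOIN keeps only orders rows whose customer_id matches an id in customers. Walk through each order:
  - order 1 (Webcam): customer_id=2 -> matches Beth
  - order 2 (Pen): customer_id=3 -> matches Mia
  - order 3 (Mouse): customer_id=1 -> matches Aaron
  - order 4 (Laptop): customer_id=NULL, no match -> dropped
  - order 5 (Cable): customer_id=3 -> matches Mia
  - order 6 (Chair): customer_id=2 -> matches Beth
  - order 7 (Router): customer_id=NULL, no match -> dropped
So 2 of 7 rows are dropped.

SQL:
SELECT a.product, b.name AS customer
FROM orders a
INNER JOIN customers b ON a.customer_id = b.id

Result:
product | customer
--------+---------
Webcam  | Beth    
Pen     | Mia     
Mouse   | Aaron   
Cable   | Mia     
Chair   | Beth    


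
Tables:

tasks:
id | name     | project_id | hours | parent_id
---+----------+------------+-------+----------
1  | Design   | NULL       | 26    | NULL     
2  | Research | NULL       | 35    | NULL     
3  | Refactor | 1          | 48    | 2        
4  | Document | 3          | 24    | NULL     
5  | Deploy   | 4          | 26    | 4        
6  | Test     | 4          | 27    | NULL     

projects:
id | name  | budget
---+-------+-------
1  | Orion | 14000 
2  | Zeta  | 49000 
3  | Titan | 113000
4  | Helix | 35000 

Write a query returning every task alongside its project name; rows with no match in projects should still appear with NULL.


LEFT JOIN keeps every row from tasks (the left table); where project_id has no match in projects, the project columns become NULL. Walk through each task:
  - task 1 (Design): project_id=NULL, no match -> kept with NULL
  - task 2 (Research): project_id=NULL, no match -> kept with NULL
  - task 3 (Refactor): project_id=1 -> matches Orion
  - task 4 (Document): project_id=3 -> matches Titan
  - task 5 (Deploy): project_id=4 -> matches Helix
  - task 6 (Test): project_id=4 -> matches Helix
All 6 rows appear; 2 have NULL project.

SQL:
SELECT a.name, b.name AS project
FROM tasks a
LEFT JOIN projects b ON a.project_id = b.id

Result:
name     | project
---------+--------
Design   | NULL   
Research | NULL   
Refactor | Orion  
Document | Titan  
Deploy   | Helix  
Test     | Helix  


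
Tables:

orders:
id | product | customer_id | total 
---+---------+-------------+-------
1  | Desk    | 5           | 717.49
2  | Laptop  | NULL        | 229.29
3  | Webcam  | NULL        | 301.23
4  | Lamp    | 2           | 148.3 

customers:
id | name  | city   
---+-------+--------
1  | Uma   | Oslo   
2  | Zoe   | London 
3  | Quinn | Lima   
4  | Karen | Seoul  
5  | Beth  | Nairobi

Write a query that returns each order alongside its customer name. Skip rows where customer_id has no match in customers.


INNER JOIN keeps only orders rows whose customer_id matches an id in customers. Walk through each order:
  - order 1 (Desk): customer_id=5 -> matches Beth
  - order 2 (Laptop): customer_id=NULL, no match -> dropped
  - order 3 (Webcam): customer_id=NULL, no match -> dropped
  - order 4 (Lamp): customer_id=2 -> matches Zoe
So 2 of 4 rows are dropped.

SQL:
SELECT a.product, b.name AS customer
FROM orders a
INNER JOIN customers b ON a.customer_id = b.id

Result:
product | customer
--------+---------
Desk    | Beth    
Lamp    | Zoe     


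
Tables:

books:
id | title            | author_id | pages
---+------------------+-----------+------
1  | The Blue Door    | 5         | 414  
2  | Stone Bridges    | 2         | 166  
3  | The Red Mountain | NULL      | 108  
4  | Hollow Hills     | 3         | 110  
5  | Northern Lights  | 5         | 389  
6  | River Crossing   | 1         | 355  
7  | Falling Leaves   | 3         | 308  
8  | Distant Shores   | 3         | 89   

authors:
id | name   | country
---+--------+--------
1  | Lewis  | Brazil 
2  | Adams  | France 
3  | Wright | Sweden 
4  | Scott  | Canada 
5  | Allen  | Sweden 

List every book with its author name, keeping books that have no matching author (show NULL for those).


LEFT JOIN keeps every row from books (the left table); where author_id has no match in authors, the author columns become NULL. Walk through each book:
  - book 1 (The Blue Door): author_id=5 -> matches Allen
  - book 2 (Stone Bridges): author_id=2 -> matches Adams
  - book 3 (The Red Mountain): author_id=NULL, no match -> kept with NULL
  - book 4 (Hollow Hills): author_id=3 -> matches Wright
  - book 5 (Northern Lights): author_id=5 -> matches Allen
  - book 6 (River Crossing): author_id=1 -> matches Lewis
  - book 7 (Falling Leaves): author_id=3 -> matches Wright
  - book 8 (Distant Shores): author_id=3 -> matches Wright
All 8 rows appear; 1 has NULL author.

SQL:
SELECT a.title, b.name AS author
FROM books a
LEFT JOIN authors b ON a.author_id = b.id

Result:
title            | author
-----------------+-------
The Blue Door    | Allen 
Stone Bridges    | Adams 
The Red Mountain | NULL  
Hollow Hills     | Wright
Northern Lights  | Allen 
River Crossing   | Lewis 
Falling Leaves   | Wright
Distant Shores   | Wright


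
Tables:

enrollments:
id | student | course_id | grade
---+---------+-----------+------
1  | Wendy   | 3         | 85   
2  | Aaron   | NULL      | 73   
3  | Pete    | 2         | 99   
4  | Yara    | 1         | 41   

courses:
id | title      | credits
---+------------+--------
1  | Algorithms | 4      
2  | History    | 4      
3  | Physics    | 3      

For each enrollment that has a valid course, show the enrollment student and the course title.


INNER JOIN keeps only enrollments rows whose course_id matches an id in courses. Walk through each enrollment:
  - enrollment 1 (Wendy): course_id=3 -> matches Physics
  - enrollment 2 (Aaron): course_id=NULL, no match -> dropped
  - enrollment 3 (Pete): course_id=2 -> matches History
  - enrollment 4 (Yara): course_id=1 -> matches Algorithms
So 1 of 4 rows is dropped.

SQL:
SELECT a.student, b.title AS course
FROM enrollments a
INNER JOIN courses b ON a.course_id = b.id

Result:
student | course    
--------+-----------
Wendy   | Physics   
Pete    | History   
Yara    | Algorithms


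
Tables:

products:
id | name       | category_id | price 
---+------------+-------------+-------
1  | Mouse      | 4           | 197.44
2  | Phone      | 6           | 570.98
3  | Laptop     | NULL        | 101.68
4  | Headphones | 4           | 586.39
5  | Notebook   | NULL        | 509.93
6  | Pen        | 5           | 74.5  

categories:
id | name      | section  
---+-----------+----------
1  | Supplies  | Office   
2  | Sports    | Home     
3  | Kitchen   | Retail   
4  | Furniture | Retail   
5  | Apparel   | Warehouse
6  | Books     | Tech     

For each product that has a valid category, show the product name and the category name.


INNER JOIN keeps only products rows whose category_id matches an id in categories. Walk through each product:
  - product 1 (Mouse): category_id=4 -> matches Furniture
  - product 2 (Phone): category_id=6 -> matches Books
  - product 3 (Laptop): category_id=NULL, no match -> dropped
  - product 4 (Headphones): category_id=4 -> matches Furniture
  - product 5 (Notebook): category_id=NULL, no match -> dropped
  - product 6 (Pen): category_id=5 -> matches Apparel
So 2 of 6 rows are dropped.

SQL:
SELECT a.name, b.name AS category
FROM products a
INNER JOIN categories b ON a.category_id = b.id

Result:
name       | category 
-----------+----------
Mouse      | Furniture
Phone      | Books    
Headphones | Furniture
Pen        | Apparel  


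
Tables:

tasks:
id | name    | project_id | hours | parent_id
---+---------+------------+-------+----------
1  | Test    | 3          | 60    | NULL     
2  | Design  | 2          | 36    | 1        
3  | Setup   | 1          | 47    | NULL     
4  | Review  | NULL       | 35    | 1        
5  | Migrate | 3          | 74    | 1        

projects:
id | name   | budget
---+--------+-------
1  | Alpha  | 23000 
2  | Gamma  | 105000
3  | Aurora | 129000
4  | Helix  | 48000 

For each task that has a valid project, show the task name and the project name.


INNER JOIN keeps only tasks rows whose project_id matches an id in projects. Walk through each task:
  - task 1 (Test): project_id=3 -> matches Aurora
  - task 2 (Design): project_id=2 -> matches Gamma
  - task 3 (Setup): project_id=1 -> matches Alpha
  - task 4 (Review): project_id=NULL, no match -> dropped
  - task 5 (Migrate): project_id=3 -> matches Aurora
So 1 of 5 rows is dropped.

SQL:
SELECT a.name, b.name AS project
FROM tasks a
INNER JOIN projects b ON a.project_id = b.id

Result:
name    | project
--------+--------
Test    | Aurora 
Design  | Gamma  
Setup   | Alpha  
Migrate | Aurora 


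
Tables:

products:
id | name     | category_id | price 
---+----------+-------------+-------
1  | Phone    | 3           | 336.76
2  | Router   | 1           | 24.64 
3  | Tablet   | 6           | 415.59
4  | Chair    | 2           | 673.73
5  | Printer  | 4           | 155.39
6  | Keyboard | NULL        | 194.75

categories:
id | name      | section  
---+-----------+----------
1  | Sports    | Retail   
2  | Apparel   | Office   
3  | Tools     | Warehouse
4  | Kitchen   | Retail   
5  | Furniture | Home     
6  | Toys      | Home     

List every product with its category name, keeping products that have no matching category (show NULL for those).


LEFT JOIN keeps every row from products (the left table); where category_id has no match in categories, the category columns become NULL. Walk through each product:
  - product 1 (Phone): category_id=3 -> matches Tools
  - product 2 (Router): category_id=1 -> matches Sports
  - product 3 (Tablet): category_id=6 -> matches Toys
  - product 4 (Chair): category_id=2 -> matches Apparel
  - product 5 (Printer): category_id=4 -> matches Kitchen
  - product 6 (Keyboard): category_id=NULL, no match -> kept with NULL
All 6 rows appear; 1 has NULL category.

SQL:
SELECT a.name, b.name AS category
FROM products a
LEFT JOIN categories b ON a.category_id = b.id

Result:
name     | category
---------+---------
Phone    | Tools   
Router   | Sports  
Tablet   | Toys    
Chair    | Apparel 
Printer  | Kitchen 
Keyboard | NULL    


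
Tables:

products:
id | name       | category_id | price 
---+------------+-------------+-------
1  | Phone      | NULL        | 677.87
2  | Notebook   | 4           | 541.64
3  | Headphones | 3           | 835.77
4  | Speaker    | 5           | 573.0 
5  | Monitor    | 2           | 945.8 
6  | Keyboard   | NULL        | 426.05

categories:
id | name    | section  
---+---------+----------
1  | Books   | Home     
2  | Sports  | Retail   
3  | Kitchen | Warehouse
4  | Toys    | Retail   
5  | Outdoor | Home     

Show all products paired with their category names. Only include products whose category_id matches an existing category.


INNER JOIN keeps only products rows whose category_id matches an id in categories. Walk through each product:
  - product 1 (Phone): category_id=NULL, no match -> dropped
  - product 2 (Notebook): category_id=4 -> matches Toys
  - product 3 (Headphones): category_id=3 -> matches Kitchen
  - product 4 (Speaker): category_id=5 -> matches Outdoor
  - product 5 (Monitor): category_id=2 -> matches Sports
  - product 6 (Keyboard): category_id=NULL, no match -> dropped
So 2 of 6 rows are dropped.

SQL:
SELECT a.name, b.name AS category
FROM products a
INNER JOIN categories b ON a.category_id = b.id

Result:
name       | category
-----------+---------
Notebook   | Toys    
Headphones | Kitchen 
Speaker    | Outdoor 
Monitor    | Sports  


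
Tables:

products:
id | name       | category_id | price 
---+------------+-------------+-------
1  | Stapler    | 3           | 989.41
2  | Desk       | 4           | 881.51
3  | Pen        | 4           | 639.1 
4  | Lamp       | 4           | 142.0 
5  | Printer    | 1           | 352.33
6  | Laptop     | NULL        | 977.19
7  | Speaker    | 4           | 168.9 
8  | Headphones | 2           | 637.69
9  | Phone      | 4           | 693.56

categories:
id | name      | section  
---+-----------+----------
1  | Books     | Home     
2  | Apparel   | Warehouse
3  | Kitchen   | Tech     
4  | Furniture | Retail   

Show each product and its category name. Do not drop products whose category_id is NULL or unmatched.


LEFT JOIN keeps every row from products (the left table); where category_id has no match in categories, the category columns become NULL. Walk through each product:
  - product 1 (Stapler): category_id=3 -> matches Kitchen
  - product 2 (Desk): category_id=4 -> matches Furniture
  - product 3 (Pen): category_id=4 -> matches Furniture
  - product 4 (Lamp): category_id=4 -> matches Furniture
  - product 5 (Printer): category_id=1 -> matches Books
  - product 6 (Laptop): category_id=NULL, no match -> kept with NULL
  - product 7 (Speaker): category_id=4 -> matches Furniture
  - product 8 (Headphones): category_id=2 -> matches Apparel
  - product 9 (Phone): category_id=4 -> matches Furniture
All 9 rows appear; 1 has NULL category.

SQL:
SELECT a.name, b.name AS category
FROM products a
LEFT JOIN categories b ON a.category_id = b.id

Result:
name       | category 
-----------+----------
Stapler    | Kitchen  
Desk       | Furniture
Pen        | Furniture
Lamp       | Furniture
Printer    | Books    
Laptop     | NULL     
Speaker    | Furniture
Headphones | Apparel  
Phone      | Furniture


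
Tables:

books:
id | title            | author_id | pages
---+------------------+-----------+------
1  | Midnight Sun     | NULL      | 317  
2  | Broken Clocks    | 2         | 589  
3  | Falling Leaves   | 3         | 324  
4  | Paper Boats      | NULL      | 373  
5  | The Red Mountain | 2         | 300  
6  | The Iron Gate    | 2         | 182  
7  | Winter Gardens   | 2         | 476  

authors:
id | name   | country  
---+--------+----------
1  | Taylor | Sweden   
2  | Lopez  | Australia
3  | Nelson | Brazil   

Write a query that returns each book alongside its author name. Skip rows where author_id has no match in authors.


INNER JOIN keeps only books rows whose author_id matches an id in authors. Walk through each book:
  - book 1 (Midnight Sun): author_id=NULL, no match -> dropped
  - book 2 (Broken Clocks): author_id=2 -> matches Lopez
  - book 3 (Falling Leaves): author_id=3 -> matches Nelson
  - book 4 (Paper Boats): author_id=NULL, no match -> dropped
  - book 5 (The Red Mountain): author_id=2 -> matches Lopez
  - book 6 (The Iron Gate): author_id=2 -> matches Lopez
  - book 7 (Winter Gardens): author_id=2 -> matches Lopez
So 2 of 7 rows are dropped.

SQL:
SELECT a.title, b.name AS author
FROM books a
INNER JOIN authors b ON a.author_id = b.id

Result:
title            | author
-----------------+-------
Broken Clocks    | Lopez 
Falling Leaves   | Nelson
The Red Mountain | Lopez 
The Iron Gate    | Lopez 
Winter Gardens   | Lopez 


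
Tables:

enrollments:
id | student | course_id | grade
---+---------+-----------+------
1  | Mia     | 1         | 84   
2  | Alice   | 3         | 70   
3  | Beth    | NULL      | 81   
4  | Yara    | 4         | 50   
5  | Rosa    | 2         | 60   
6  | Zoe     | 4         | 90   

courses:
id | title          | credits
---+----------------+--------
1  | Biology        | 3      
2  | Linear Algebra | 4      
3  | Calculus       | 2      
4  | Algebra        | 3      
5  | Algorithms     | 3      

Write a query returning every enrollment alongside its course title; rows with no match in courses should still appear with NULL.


LEFT JOIN keeps every row from enrollments (the left table); where course_id has no match in courses, the course columns become NULL. Walk through each enrollment:
  - enrollment 1 (Mia): course_id=1 -> matches Biology
  - enrollment 2 (Alice): course_id=3 -> matches Calculus
  - enrollment 3 (Beth): course_id=NULL, no match -> kept with NULL
  - enrollment 4 (Yara): course_id=4 -> matches Algebra
  - enrollment 5 (Rosa): course_id=2 -> matches Linear Algebra
  - enrollment 6 (Zoe): course_id=4 -> matches Algebra
All 6 rows appear; 1 has NULL course.

SQL:
SELECT a.student, b.title AS course
FROM enrollments a
LEFT JOIN courses b ON a.course_id = b.id

Result:
student | course        
--------+---------------
Mia     | Biology       
Alice   | Calculus      
Beth    | NULL          
Yara    | Algebra       
Rosa    | Linear Algebra
Zoe     | Algebra       


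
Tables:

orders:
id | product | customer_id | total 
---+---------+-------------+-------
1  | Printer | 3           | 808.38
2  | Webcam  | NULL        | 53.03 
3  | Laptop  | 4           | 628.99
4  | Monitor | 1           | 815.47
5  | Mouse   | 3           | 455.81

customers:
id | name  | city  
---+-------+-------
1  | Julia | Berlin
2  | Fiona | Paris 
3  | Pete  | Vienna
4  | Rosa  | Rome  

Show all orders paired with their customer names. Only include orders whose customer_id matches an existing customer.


INNER JOIN keeps only orders rows whose customer_id matches an id in customers. Walk through each order:
  - order 1 (Printer): customer_id=3 -> matches Pete
  - order 2 (Webcam): customer_id=NULL, no match -> dropped
  - order 3 (Laptop): customer_id=4 -> matches Rosa
  - order 4 (Monitor): customer_id=1 -> matches Julia
  - order 5 (Mouse): customer_id=3 -> matches Pete
So 1 of 5 rows is dropped.

SQL:
SELECT a.product, b.name AS customer
FROM orders a
INNER JOIN customers b ON a.customer_id = b.id

Result:
product | customer
--------+---------
Printer | Pete    
Laptop  | Rosa    
Monitor | Julia   
Mouse   | Pete    


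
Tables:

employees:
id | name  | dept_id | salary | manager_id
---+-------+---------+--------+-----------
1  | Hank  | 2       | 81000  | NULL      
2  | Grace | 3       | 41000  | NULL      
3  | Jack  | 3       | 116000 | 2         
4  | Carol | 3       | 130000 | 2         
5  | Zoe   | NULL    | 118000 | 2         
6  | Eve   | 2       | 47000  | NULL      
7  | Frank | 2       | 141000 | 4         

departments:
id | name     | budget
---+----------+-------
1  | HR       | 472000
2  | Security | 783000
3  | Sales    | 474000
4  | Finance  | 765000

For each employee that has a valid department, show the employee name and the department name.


INNER JOIN keeps only employees rows whose dept_id matches an id in departments. Walk through each employee:
  - employee 1 (Hank): dept_id=2 -> matches Security
  - employee 2 (Grace): dept_id=3 -> matches Sales
  - employee 3 (Jack): dept_id=3 -> matches Sales
  - employee 4 (Carol): dept_id=3 -> matches Sales
  - employee 5 (Zoe): dept_id=NULL, no match -> dropped
  - employee 6 (Eve): dept_id=2 -> matches Security
  - employee 7 (Frank): dept_id=2 -> matches Security
So 1 of 7 rows is dropped.

SQL:
SELECT a.name, b.name AS department
FROM employees a
INNER JOIN departments b ON a.dept_id = b.id

Result:
name  | department
------+-----------
Hank  | Security  
Grace | Sales     
Jack  | Sales     
Carol | Sales     
Eve   | Security  
Frank | Security  


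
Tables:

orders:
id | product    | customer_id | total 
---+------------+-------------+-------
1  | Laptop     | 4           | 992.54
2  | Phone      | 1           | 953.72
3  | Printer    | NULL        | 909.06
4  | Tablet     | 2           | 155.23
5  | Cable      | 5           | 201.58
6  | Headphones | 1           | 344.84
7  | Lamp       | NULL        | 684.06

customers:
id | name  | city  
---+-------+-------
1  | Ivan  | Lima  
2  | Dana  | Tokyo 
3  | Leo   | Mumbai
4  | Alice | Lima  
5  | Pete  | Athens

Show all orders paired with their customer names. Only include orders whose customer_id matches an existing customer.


INNER JOIN keeps only orders rows whose customer_id matches an id in customers. Walk through each order:
  - order 1 (Laptop): customer_id=4 -> matches Alice
  - order 2 (Phone): customer_id=1 -> matches Ivan
  - order 3 (Printer): customer_id=NULL, no match -> dropped
  - order 4 (Tablet): customer_id=2 -> matches Dana
  - order 5 (Cable): customer_id=5 -> matches Pete
  - order 6 (Headphones): customer_id=1 -> matches Ivan
  - order 7 (Lamp): customer_id=NULL, no match -> dropped
So 2 of 7 rows are dropped.

SQL:
SELECT a.product, b.name AS customer
FROM orders a
INNER JOIN customers b ON a.customer_id = b.id

Result:
product    | customer
-----------+---------
Laptop     | Alice   
Phone      | Ivan    
Tablet     | Dana    
Cable      | Pete    
Headphones | Ivan    


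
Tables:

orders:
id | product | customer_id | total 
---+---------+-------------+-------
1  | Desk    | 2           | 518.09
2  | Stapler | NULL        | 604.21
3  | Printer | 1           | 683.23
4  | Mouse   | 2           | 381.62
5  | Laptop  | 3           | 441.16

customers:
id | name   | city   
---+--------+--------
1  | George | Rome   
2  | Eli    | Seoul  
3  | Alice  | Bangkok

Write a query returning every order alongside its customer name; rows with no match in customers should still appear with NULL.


LEFT JOIN keeps every row from orders (the left table); where customer_id has no match in customers, the customer columns become NULL. Walk through each order:
  - order 1 (Desk): customer_id=2 -> matches Eli
  - order 2 (Stapler): customer_id=NULL, no match -> kept with NULL
  - order 3 (Printer): customer_id=1 -> matches George
  - order 4 (Mouse): customer_id=2 -> matches Eli
  - order 5 (Laptop): customer_id=3 -> matches Alice
All 5 rows appear; 1 has NULL customer.

SQL:
SELECT a.product, b.name AS customer
FROM orders a
LEFT JOIN customers b ON a.customer_id = b.id

Result:
product | customer
--------+---------
Desk    | Eli     
Stapler | NULL    
Printer | George  
Mouse   | Eli     
Laptop  | Alice   


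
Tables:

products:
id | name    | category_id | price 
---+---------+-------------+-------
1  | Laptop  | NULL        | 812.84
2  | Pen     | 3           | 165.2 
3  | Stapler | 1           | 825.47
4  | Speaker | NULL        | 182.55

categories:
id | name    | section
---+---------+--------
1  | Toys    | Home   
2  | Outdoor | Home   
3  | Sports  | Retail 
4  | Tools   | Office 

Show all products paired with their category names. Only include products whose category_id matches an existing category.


INNER JOIN keeps only products rows whose category_id matches an id in categories. Walk through each product:
  - product 1 (Laptop): category_id=NULL, no match -> dropped
  - product 2 (Pen): category_id=3 -> matches Sports
  - product 3 (Stapler): category_id=1 -> matches Toys
  - product 4 (Speaker): category_id=NULL, no match -> dropped
So 2 of 4 rows are dropped.

SQL:
SELECT a.name, b.name AS category
FROM products a
INNER JOIN categories b ON a.category_id = b.id

Result:
name    | category
--------+---------
Pen     | Sports  
Stapler | Toys    


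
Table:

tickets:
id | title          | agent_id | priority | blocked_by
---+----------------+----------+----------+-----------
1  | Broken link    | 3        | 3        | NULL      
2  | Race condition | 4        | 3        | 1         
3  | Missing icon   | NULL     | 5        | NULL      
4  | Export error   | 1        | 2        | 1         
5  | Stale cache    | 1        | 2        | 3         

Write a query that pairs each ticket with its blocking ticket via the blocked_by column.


This is a self-join: tickets is joined to a second copy of itself, matching each row's blocked_by to another row's id. Use LEFT JOIN so rows with blocked_by=NULL are kept.
  - ticket 1 (Broken link): blocked_by=NULL -> NULL
  - ticket 2 (Race condition): blocked_by=1 -> Broken link
  - ticket 3 (Missing icon): blocked_by=NULL -> NULL
  - ticket 4 (Export error): blocked_by=1 -> Broken link
  - ticket 5 (Stale cache): blocked_by=3 -> Missing icon

SQL:
SELECT a.title AS item, b.title AS blocked_by
FROM tickets a
LEFT JOIN tickets b ON a.blocked_by = b.id

Result:
item           | blocked_by  
---------------+-------------
Broken link    | NULL        
Race condition | Broken link 
Missing icon   | NULL        
Export error   | Broken link 
Stale cache    | Missing icon


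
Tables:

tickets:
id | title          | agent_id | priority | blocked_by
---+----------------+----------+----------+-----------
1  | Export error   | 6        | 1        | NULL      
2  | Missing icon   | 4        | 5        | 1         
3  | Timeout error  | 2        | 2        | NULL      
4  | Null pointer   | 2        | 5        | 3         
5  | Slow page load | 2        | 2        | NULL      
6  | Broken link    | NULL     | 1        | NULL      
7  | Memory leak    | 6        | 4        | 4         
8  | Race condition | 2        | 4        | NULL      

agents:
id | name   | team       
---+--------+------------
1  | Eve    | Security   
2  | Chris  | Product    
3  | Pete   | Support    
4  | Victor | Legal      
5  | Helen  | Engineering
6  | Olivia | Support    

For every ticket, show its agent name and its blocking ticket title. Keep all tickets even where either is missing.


Two LEFT JOINs from the same base table tickets: one to agents via agent_id, one to tickets itself via blocked_by. Both are LEFT so every ticket is preserved.
Match against agents:
  - ticket 1 (Export error): agent_id=6 -> matches Olivia
  - ticket 2 (Missing icon): agent_id=4 -> matches Victor
  - ticket 3 (Timeout error): agent_id=2 -> matches Chris
  - ticket 4 (Null pointer): agent_id=2 -> matches Chris
  - ticket 5 (Slow page load): agent_id=2 -> matches Chris
  - ticket 6 (Broken link): agent_id=NULL, no match -> kept with NULL
  - ticket 7 (Memory leak): agent_id=6 -> matches Olivia
  - ticket 8 (Race condition): agent_id=2 -> matches Chris
Match against tickets (self):
  - ticket 1 (Export error): blocked_by=NULL -> NULL
  - ticket 2 (Missing icon): blocked_by=1 -> Export error
  - ticket 3 (Timeout error): blocked_by=NULL -> NULL
  - ticket 4 (Null pointer): blocked_by=3 -> Timeout error
  - ticket 5 (Slow page load): blocked_by=NULL -> NULL
  - ticket 6 (Broken link): blocked_by=NULL -> NULL
  - ticket 7 (Memory leak): blocked_by=4 -> Null pointer
  - ticket 8 (Race condition): blocked_by=NULL -> NULL

SQL:
SELECT a.title, b.name AS agent, c.title AS blocked_by
FROM tickets a
LEFT JOIN agents b ON a.agent_id = b.id
LEFT JOIN tickets c ON a.blocked_by = c.id

Result:
title          | agent  | blocked_by   
---------------+--------+--------------
Export error   | Olivia | NULL         
Missing icon   | Victor | Export error 
Timeout error  | Chris  | NULL         
Null pointer   | Chris  | Timeout error
Slow page load | Chris  | NULL         
Broken link    | NULL   | NULL         
Memory leak    | Olivia | Null pointer 
Race condition | Chris  | NULL         


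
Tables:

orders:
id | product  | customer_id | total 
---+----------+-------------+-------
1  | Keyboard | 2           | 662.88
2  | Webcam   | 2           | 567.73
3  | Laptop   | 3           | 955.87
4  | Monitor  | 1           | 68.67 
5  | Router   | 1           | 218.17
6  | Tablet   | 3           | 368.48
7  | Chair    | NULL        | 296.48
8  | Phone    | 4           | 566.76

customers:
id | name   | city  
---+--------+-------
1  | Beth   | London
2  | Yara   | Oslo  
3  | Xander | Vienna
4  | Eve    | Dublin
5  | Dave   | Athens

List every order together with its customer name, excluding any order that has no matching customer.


INNER JOIN keeps only orders rows whose customer_id matches an id in customers. Walk through each order:
  - order 1 (Keyboard): customer_id=2 -> matches Yara
  - order 2 (Webcam): customer_id=2 -> matches Yara
  - order 3 (Laptop): customer_id=3 -> matches Xander
  - order 4 (Monitor): customer_id=1 -> matches Beth
  - order 5 (Router): customer_id=1 -> matches Beth
  - order 6 (Tablet): customer_id=3 -> matches Xander
  - order 7 (Chair): customer_id=NULL, no match -> dropped
  - order 8 (Phone): customer_id=4 -> matches Eve
So 1 of 8 rows is dropped.

SQL:
SELECT a.product, b.name AS customer
FROM orders a
INNER JOIN customers b ON a.customer_id = b.id

Result:
product  | customer
---------+---------
Keyboard | Yara    
Webcam   | Yara    
Laptop   | Xander  
Monitor  | Beth    
Router   | Beth    
Tablet   | Xander  
Phone    | Eve     


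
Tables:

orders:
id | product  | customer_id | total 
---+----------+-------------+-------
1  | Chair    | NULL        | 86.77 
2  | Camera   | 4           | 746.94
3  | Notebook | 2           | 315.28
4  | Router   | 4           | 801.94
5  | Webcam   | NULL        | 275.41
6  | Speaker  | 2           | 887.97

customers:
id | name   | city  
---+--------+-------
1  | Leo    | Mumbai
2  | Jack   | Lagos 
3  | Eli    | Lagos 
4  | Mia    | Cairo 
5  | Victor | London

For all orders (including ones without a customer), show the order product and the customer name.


LEFT JOIN keeps every row from orders (the left table); where customer_id has no match in customers, the customer columns become NULL. Walk through each order:
  - order 1 (Chair): customer_id=NULL, no match -> kept with NULL
  - order 2 (Camera): customer_id=4 -> matches Mia
  - order 3 (Notebook): customer_id=2 -> matches Jack
  - order 4 (Router): customer_id=4 -> matches Mia
  - order 5 (Webcam): customer_id=NULL, no match -> kept with NULL
  - order 6 (Speaker): customer_id=2 -> matches Jack
All 6 rows appear; 2 have NULL customer.

SQL:
SELECT a.product, b.name AS customer
FROM orders a
LEFT JOIN customers b ON a.customer_id = b.id

Result:
product  | customer
---------+---------
Chair    | NULL    
Camera   | Mia     
Notebook | Jack    
Router   | Mia     
Webcam   | NULL    
Speaker  | Jack    
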